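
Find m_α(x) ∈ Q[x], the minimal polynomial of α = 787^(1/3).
m_α(x) = x^3 - 787

α satisfies α^3 = 787, so x^3 - 787 annihilates α. By the rational root test, a rational root p/q (in lowest terms) of x^3 - 787 would satisfy p^3 = 787 q^3, forcing q = 1 and p^3 = 787; but 787 is not a perfect cube, contradiction. A monic cubic over Q with no rational root is irreducible (any nontrivial factorization would include a linear factor). Hence x^3 - 787 is the minimal polynomial of α, and in particular [Q(α):Q] = 3.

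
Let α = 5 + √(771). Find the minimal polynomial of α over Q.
m_α(x) = x^2 - 10x - 746

From α - 5 = √(771), squaring gives (α - 5)^2 = 771, i.e. α^2 - 10α + 25 = 771, so α^2 - 10α - 746 = 0. The discriminant of x^2 - 10x - 746 is (-10)^2 - 4·(-746) = 100 + 2984 = 3084, and 4·(771) is not a perfect square in Q since 771 is squarefree and ≠ 1. Hence x^2 - 10x - 746 is irreducible over Q and is the minimal polynomial of α.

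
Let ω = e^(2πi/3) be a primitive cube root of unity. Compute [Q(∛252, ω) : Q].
[Q(∛252, ω) : Q] = 6

[Q(∛252):Q] = 3 (min poly x^3 - 252, irreducible since 252 is not a perfect cube). [Q(ω):Q] = 2 (min poly x^2 + x + 1). Since Q(∛252) ⊂ R and ω ∉ R, we have ω ∉ Q(∛252), so x^2 + x + 1 remains irreducible over Q(∛252) and [Q(∛252, ω) : Q(∛252)] = 2. By the tower law, [Q(∛252, ω) : Q] = 3 · 2 = 6. (In fact Q(∛252, ω) is the splitting field of x^3 - 252 over Q.)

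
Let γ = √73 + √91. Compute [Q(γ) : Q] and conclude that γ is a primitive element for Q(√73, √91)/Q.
[Q(γ) : Q] = 4 (equivalently, Q(γ) = Q(√73, √91))

Obviously Q(γ) ⊆ Q(√73, √91), and [Q(√73, √91):Q] = 4 (since 73, 91 are distinct squarefree integers > 1 with 6643 not a perfect square). To show equality we compute the minimal polynomial of γ. From γ = √73 + √91: γ^2 = 73 + 2√(6643) + 91 = 164 + 2√(6643), so γ^2 - 164 = 2√(6643); squaring, (γ^2 - 164)^2 = 4·6643, i.e. γ^4 - 328γ^2 + 26896 - 26572 = 0, i.e. γ^4 - 328γ^2 + 324 = 0. So γ is a root of x^4 - 328x^2 + 324. This polynomial is irreducible over Q: it has no rational root (each ±√73 ± √91 is irrational), and any factorization into two quadratics over Q would force √(6643) ∈ Q (pairing opposite roots) or √73, √91 ∈ Q (other pairings), all impossible. Hence [Q(γ):Q] = 4 = [Q(√73, √91):Q], so Q(γ) = Q(√73, √91).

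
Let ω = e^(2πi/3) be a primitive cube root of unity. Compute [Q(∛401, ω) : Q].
[Q(∛401, ω) : Q] = 6

[Q(∛401):Q] = 3 (min poly x^3 - 401, irreducible since 401 is not a perfect cube). [Q(ω):Q] = 2 (min poly x^2 + x + 1). Since Q(∛401) ⊂ R and ω ∉ R, we have ω ∉ Q(∛401), so x^2 + x + 1 remains irreducible over Q(∛401) and [Q(∛401, ω) : Q(∛401)] = 2. By the tower law, [Q(∛401, ω) : Q] = 3 · 2 = 6. (In fact Q(∛401, ω) is the splitting field of x^3 - 401 over Q.)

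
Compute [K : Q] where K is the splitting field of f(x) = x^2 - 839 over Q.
[K : Q] = 2

f(x) = x^2 - 839 factors as (x - √839)(x + √839). The splitting field is K = Q(√839). Since 839 is squarefree and > 1, it is not a perfect square, so x^2 - 839 is irreducible over Q and [Q(√839) : Q] = 2. Hence [K : Q] = 2.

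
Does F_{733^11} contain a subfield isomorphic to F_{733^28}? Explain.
No: F_{733^28} is not a subfield of F_{733^11}

F_{p^m} embeds in F_{p^n} iff m | n. Here 28 ∤ 11 (since 11 = 0·28 + 11 with remainder 11 ≠ 0), so F_{733^28} is not a subfield of F_{733^11}. Equivalently: if it were, the tower law would give 28 = [F_{733^28}:F_733] dividing [F_{733^11}:F_733] = 11, contradiction.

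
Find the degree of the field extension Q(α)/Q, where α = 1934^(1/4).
[Q(α):Q] = 4

α is a root of x^4 - 1934. By Eisenstein's criterion at the prime p = 2 (which divides the constant term 1934 but p^2 = 4 does not, since 1934 is squarefree), x^4 - 1934 is irreducible over Q. Hence [Q(α):Q] = 4.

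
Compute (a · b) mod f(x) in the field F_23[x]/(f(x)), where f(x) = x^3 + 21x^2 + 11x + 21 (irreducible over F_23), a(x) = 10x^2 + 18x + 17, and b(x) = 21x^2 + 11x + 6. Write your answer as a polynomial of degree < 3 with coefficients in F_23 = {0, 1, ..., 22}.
a · b ≡ 6x^2 + 19x + 9 (mod f(x))

Multiply in F_23[x]: a(x)·b(x) = (10x^2 + 18x + 17)·(21x^2 + 11x + 6) = 3x^4 + 5x^3 + 17x^2 + 19x + 10. This has degree ≥ 3, so divide by f(x) over F_23: 3x^4 + 5x^3 + 17x^2 + 19x + 10 = (3x + 11)·(x^3 + 21x^2 + 11x + 21) + (6x^2 + 19x + 9). Hence a·b ≡ 6x^2 + 19x + 9 (mod f). (F_23[x]/(f) is a field with 23^3 = 12167 elements since f is irreducible of degree 3.)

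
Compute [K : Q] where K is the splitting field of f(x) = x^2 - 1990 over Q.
[K : Q] = 2

f(x) = x^2 - 1990 factors as (x - √1990)(x + √1990). The splitting field is K = Q(√1990). Since 1990 is squarefree and > 1, it is not a perfect square, so x^2 - 1990 is irreducible over Q and [Q(√1990) : Q] = 2. Hence [K : Q] = 2.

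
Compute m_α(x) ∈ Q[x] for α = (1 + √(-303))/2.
m_α(x) = x^2 - x + 76

From 2α - 1 = √(-303), squaring gives (2α - 1)^2 = -303, i.e. 4α^2 - 4α + 1 = -303, so α^2 - α + (1 + 303)/4 = 0. Since -303 ≡ 1 (mod 4), (1 + 303)/4 = 76 ∈ Z. The polynomial x^2 - x + 76 has discriminant 1 - 4·(76) = -303, which is not a perfect square in Q (d = -303 is squarefree and ≠ 1), so x^2 - x + 76 is irreducible over Q. It is the minimal polynomial of α.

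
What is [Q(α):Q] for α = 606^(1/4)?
[Q(α):Q] = 4

α is a root of x^4 - 606. By Eisenstein's criterion at the prime p = 2 (which divides the constant term 606 but p^2 = 4 does not, since 606 is squarefree), x^4 - 606 is irreducible over Q. Hence [Q(α):Q] = 4.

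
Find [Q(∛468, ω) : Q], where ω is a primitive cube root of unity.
[Q(∛468, ω) : Q] = 6

[Q(∛468):Q] = 3 (min poly x^3 - 468, irreducible since 468 is not a perfect cube). [Q(ω):Q] = 2 (min poly x^2 + x + 1). Since Q(∛468) ⊂ R and ω ∉ R, we have ω ∉ Q(∛468), so x^2 + x + 1 remains irreducible over Q(∛468) and [Q(∛468, ω) : Q(∛468)] = 2. By the tower law, [Q(∛468, ω) : Q] = 3 · 2 = 6. (In fact Q(∛468, ω) is the splitting field of x^3 - 468 over Q.)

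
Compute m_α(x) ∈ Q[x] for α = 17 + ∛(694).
m_α(x) = x^3 - 51x^2 + 867x - 5607

Set β = α - 17 = ∛(694), so β^3 = 694. Then (α - 17)^3 - 694 = 0, i.e. α is a root of g(x) = (x - 17)^3 - 694 = x^3 - 51x^2 + 867x - 5607. Since g(x) = h(x - 17) where h(x) = x^3 - 694, and h is irreducible over Q (because 694 is not a perfect cube, so h has no rational root, and a monic cubic with no rational root is irreducible), g is also irreducible (irreducibility is preserved under the substitution x → x - 17). Hence m_α(x) = x^3 - 51x^2 + 867x - 5607.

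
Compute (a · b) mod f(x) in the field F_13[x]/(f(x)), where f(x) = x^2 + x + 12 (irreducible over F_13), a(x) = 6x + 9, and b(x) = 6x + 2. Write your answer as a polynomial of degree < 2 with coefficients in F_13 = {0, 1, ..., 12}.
a · b ≡ 4x + 2 (mod f(x))

Multiply in F_13[x]: a(x)·b(x) = (6x + 9)·(6x + 2) = 10x^2 + x + 5. This has degree ≥ 2, so divide by f(x) over F_13: 10x^2 + x + 5 = (10)·(x^2 + x + 12) + (4x + 2). Hence a·b ≡ 4x + 2 (mod f). (F_13[x]/(f) is a field with 13^2 = 169 elements since f is irreducible of degree 2.)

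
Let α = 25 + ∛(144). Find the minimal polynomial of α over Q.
m_α(x) = x^3 - 75x^2 + 1875x - 15769

Set β = α - 25 = ∛(144), so β^3 = 144. Then (α - 25)^3 - 144 = 0, i.e. α is a root of g(x) = (x - 25)^3 - 144 = x^3 - 75x^2 + 1875x - 15769. Since g(x) = h(x - 25) where h(x) = x^3 - 144, and h is irreducible over Q (because 144 is not a perfect cube, so h has no rational root, and a monic cubic with no rational root is irreducible), g is also irreducible (irreducibility is preserved under the substitution x → x - 25). Hence m_α(x) = x^3 - 75x^2 + 1875x - 15769.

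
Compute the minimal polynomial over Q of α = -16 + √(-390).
m_α(x) = x^2 + 32x + 646

From α + 16 = √(-390), squaring gives (α + 16)^2 = -390, i.e. α^2 + 32α + 256 = -390, so α^2 + 32α + 646 = 0. The discriminant of x^2 + 32x + 646 is (32)^2 - 4·(646) = 1024 - 2584 = -1560, and 4·(-390) is not a perfect square in Q since -390 is squarefree and ≠ 1. Hence x^2 + 32x + 646 is irreducible over Q and is the minimal polynomial of α.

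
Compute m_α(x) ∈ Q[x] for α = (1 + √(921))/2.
m_α(x) = x^2 - x - 230

From 2α - 1 = √(921), squaring gives (2α - 1)^2 = 921, i.e. 4α^2 - 4α + 1 = 921, so α^2 - α + (1 - 921)/4 = 0. Since 921 ≡ 1 (mod 4), (1 - 921)/4 = -230 ∈ Z. The polynomial x^2 - x - 230 has discriminant 1 - 4·(-230) = 921, which is not a perfect square in Q (d = 921 is squarefree and ≠ 1), so x^2 - x - 230 is irreducible over Q. It is the minimal polynomial of α.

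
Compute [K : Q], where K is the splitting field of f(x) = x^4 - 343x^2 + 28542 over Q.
[K : Q] = 4

Solving the quadratic in x^2: x^2 = (343 ± √(343^2 - 4·28542))/2 = (343 ± √3481)/2 = (343 ± 59)/2, giving x^2 = 142 or x^2 = 201. So f(x) = (x^2 - 142)(x^2 - 201) and the roots of f are ±√142, ±√201. Hence the splitting field is K = Q(√142, √201). Since 142 and 201 are distinct squarefree integers > 1, their product 28542 is not a perfect square, so √201 ∉ Q(√142). By the tower law [K:Q] = [Q(√142,√201):Q(√142)] · [Q(√142):Q] = 2 · 2 = 4.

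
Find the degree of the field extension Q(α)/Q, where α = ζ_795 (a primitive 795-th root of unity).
[Q(α):Q] = 416

The minimal polynomial of ζ_795 over Q is the 795-th cyclotomic polynomial Φ_795(x), which is irreducible over Q and has degree φ(795) = 416. Hence [Q(α):Q] = φ(795) = 416.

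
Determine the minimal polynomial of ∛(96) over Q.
m_α(x) = x^3 - 96

α satisfies α^3 = 96, so x^3 - 96 annihilates α. By the rational root test, a rational root p/q (in lowest terms) of x^3 - 96 would satisfy p^3 = 96 q^3, forcing q = 1 and p^3 = 96; but 96 is not a perfect cube, contradiction. A monic cubic over Q with no rational root is irreducible (any nontrivial factorization would include a linear factor). Hence x^3 - 96 is the minimal polynomial of α, and in particular [Q(α):Q] = 3.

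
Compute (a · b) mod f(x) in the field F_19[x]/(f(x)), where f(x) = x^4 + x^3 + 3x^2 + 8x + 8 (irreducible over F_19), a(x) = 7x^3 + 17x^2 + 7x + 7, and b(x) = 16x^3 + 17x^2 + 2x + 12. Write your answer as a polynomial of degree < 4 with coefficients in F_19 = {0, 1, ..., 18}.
a · b ≡ 13x^3 + 13x^2 + 17x + 12 (mod f(x))

Multiply in F_19[x]: a(x)·b(x) = (7x^3 + 17x^2 + 7x + 7)·(16x^3 + 17x^2 + 2x + 12) = 17x^6 + 11x^5 + 16x^4 + 7x^3 + 14x^2 + 3x + 8. This has degree ≥ 4, so divide by f(x) over F_19: 17x^6 + 11x^5 + 16x^4 + 7x^3 + 14x^2 + 3x + 8 = (17x^2 + 13x + 9)·(x^4 + x^3 + 3x^2 + 8x + 8) + (13x^3 + 13x^2 + 17x + 12). Hence a·b ≡ 13x^3 + 13x^2 + 17x + 12 (mod f). (F_19[x]/(f) is a field with 19^4 = 130321 elements since f is irreducible of degree 4.)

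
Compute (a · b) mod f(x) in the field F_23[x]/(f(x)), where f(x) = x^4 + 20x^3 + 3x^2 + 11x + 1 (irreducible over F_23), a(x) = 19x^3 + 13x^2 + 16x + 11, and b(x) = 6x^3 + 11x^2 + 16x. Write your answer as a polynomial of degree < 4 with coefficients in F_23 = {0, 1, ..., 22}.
a · b ≡ 8x^3 + 6x^2 + 16x + 5 (mod f(x))

Multiply in F_23[x]: a(x)·b(x) = (19x^3 + 13x^2 + 16x + 11)·(6x^3 + 11x^2 + 16x) = 22x^6 + 11x^5 + 14x^4 + 13x^3 + 9x^2 + 15x. This has degree ≥ 4, so divide by f(x) over F_23: 22x^6 + 11x^5 + 14x^4 + 13x^3 + 9x^2 + 15x = (22x^2 + 8x + 18)·(x^4 + 20x^3 + 3x^2 + 11x + 1) + (8x^3 + 6x^2 + 16x + 5). Hence a·b ≡ 8x^3 + 6x^2 + 16x + 5 (mod f). (F_23[x]/(f) is a field with 23^4 = 279841 elements since f is irreducible of degree 4.)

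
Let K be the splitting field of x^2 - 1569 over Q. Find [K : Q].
[K : Q] = 2

f(x) = x^2 - 1569 factors as (x - √1569)(x + √1569). The splitting field is K = Q(√1569). Since 1569 is squarefree and > 1, it is not a perfect square, so x^2 - 1569 is irreducible over Q and [Q(√1569) : Q] = 2. Hence [K : Q] = 2.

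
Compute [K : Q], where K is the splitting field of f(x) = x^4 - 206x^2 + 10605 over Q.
[K : Q] = 4

Solving the quadratic in x^2: x^2 = (206 ± √(206^2 - 4·10605))/2 = (206 ± √16)/2 = (206 ± 4)/2, giving x^2 = 105 or x^2 = 101. So f(x) = (x^2 - 105)(x^2 - 101) and the roots of f are ±√105, ±√101. Hence the splitting field is K = Q(√105, √101). Since 105 and 101 are distinct squarefree integers > 1, their product 10605 is not a perfect square, so √101 ∉ Q(√105). By the tower law [K:Q] = [Q(√105,√101):Q(√105)] · [Q(√105):Q] = 2 · 2 = 4.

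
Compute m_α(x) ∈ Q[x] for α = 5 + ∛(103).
m_α(x) = x^3 - 15x^2 + 75x - 228

Set β = α - 5 = ∛(103), so β^3 = 103. Then (α - 5)^3 - 103 = 0, i.e. α is a root of g(x) = (x - 5)^3 - 103 = x^3 - 15x^2 + 75x - 228. Since g(x) = h(x - 5) where h(x) = x^3 - 103, and h is irreducible over Q (because 103 is not a perfect cube, so h has no rational root, and a monic cubic with no rational root is irreducible), g is also irreducible (irreducibility is preserved under the substitution x → x - 5). Hence m_α(x) = x^3 - 15x^2 + 75x - 228.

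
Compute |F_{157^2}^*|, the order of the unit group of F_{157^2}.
|F_{157^2}^*| = 24648

F_{157^2} has 157^2 = 24649 elements; its multiplicative group consists of all nonzero elements, so |F_{157^2}^*| = 24649 - 1 = 24648. (It is cyclic since any finite subgroup of the multiplicative group of a field is cyclic.)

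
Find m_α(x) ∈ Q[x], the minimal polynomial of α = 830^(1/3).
m_α(x) = x^3 - 830

α satisfies α^3 = 830, so x^3 - 830 annihilates α. By the rational root test, a rational root p/q (in lowest terms) of x^3 - 830 would satisfy p^3 = 830 q^3, forcing q = 1 and p^3 = 830; but 830 is not a perfect cube, contradiction. A monic cubic over Q with no rational root is irreducible (any nontrivial factorization would include a linear factor). Hence x^3 - 830 is the minimal polynomial of α, and in particular [Q(α):Q] = 3.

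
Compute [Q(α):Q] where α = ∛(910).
[Q(α):Q] = 3

The minimal polynomial of α is x^3 - 910, irreducible over Q since 910 is not a perfect cube (so x^3 - 910 has no rational root). Hence [Q(α):Q] = deg(m_α) = 3.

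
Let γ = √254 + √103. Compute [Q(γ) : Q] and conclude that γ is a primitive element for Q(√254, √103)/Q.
[Q(γ) : Q] = 4 (equivalently, Q(γ) = Q(√254, √103))

Obviously Q(γ) ⊆ Q(√254, √103), and [Q(√254, √103):Q] = 4 (since 254, 103 are distinct squarefree integers > 1 with 26162 not a perfect square). To show equality we compute the minimal polynomial of γ. From γ = √254 + √103: γ^2 = 254 + 2√(26162) + 103 = 357 + 2√(26162), so γ^2 - 357 = 2√(26162); squaring, (γ^2 - 357)^2 = 4·26162, i.e. γ^4 - 714γ^2 + 127449 - 104648 = 0, i.e. γ^4 - 714γ^2 + 22801 = 0. So γ is a root of x^4 - 714x^2 + 22801. This polynomial is irreducible over Q: it has no rational root (each ±√254 ± √103 is irrational), and any factorization into two quadratics over Q would force √(26162) ∈ Q (pairing opposite roots) or √254, √103 ∈ Q (other pairings), all impossible. Hence [Q(γ):Q] = 4 = [Q(√254, √103):Q], so Q(γ) = Q(√254, √103).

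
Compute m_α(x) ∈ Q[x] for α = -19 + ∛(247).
m_α(x) = x^3 + 57x^2 + 1083x + 6612

Set β = α + 19 = ∛(247), so β^3 = 247. Then (α + 19)^3 - 247 = 0, i.e. α is a root of g(x) = (x + 19)^3 - 247 = x^3 + 57x^2 + 1083x + 6612. Since g(x) = h(x + 19) where h(x) = x^3 - 247, and h is irreducible over Q (because 247 is not a perfect cube, so h has no rational root, and a monic cubic with no rational root is irreducible), g is also irreducible (irreducibility is preserved under the substitution x → x + 19). Hence m_α(x) = x^3 + 57x^2 + 1083x + 6612.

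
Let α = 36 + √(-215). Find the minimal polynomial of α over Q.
m_α(x) = x^2 - 72x + 1511

From α - 36 = √(-215), squaring gives (α - 36)^2 = -215, i.e. α^2 - 72α + 1296 = -215, so α^2 - 72α + 1511 = 0. The discriminant of x^2 - 72x + 1511 is (-72)^2 - 4·(1511) = 5184 - 6044 = -860, and 4·(-215) is not a perfect square in Q since -215 is squarefree and ≠ 1. Hence x^2 - 72x + 1511 is irreducible over Q and is the minimal polynomial of α.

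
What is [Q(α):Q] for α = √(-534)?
[Q(α):Q] = 2

[Q(α):Q] equals the degree of the minimal polynomial of α. Here α^2 = -534 and x^2 + 534 is irreducible (d = -534 is squarefree, ≠ 1, hence not a square), so deg(m_α) = 2. Thus [Q(α):Q] = 2.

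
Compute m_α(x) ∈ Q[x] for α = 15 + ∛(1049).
m_α(x) = x^3 - 45x^2 + 675x - 4424

Set β = α - 15 = ∛(1049), so β^3 = 1049. Then (α - 15)^3 - 1049 = 0, i.e. α is a root of g(x) = (x - 15)^3 - 1049 = x^3 - 45x^2 + 675x - 4424. Since g(x) = h(x - 15) where h(x) = x^3 - 1049, and h is irreducible over Q (because 1049 is not a perfect cube, so h has no rational root, and a monic cubic with no rational root is irreducible), g is also irreducible (irreducibility is preserved under the substitution x → x - 15). Hence m_α(x) = x^3 - 45x^2 + 675x - 4424.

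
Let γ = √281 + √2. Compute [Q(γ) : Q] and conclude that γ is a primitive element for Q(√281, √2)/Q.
[Q(γ) : Q] = 4 (equivalently, Q(γ) = Q(√281, √2))

Obviously Q(γ) ⊆ Q(√281, √2), and [Q(√281, √2):Q] = 4 (since 281, 2 are distinct squarefree integers > 1 with 562 not a perfect square). To show equality we compute the minimal polynomial of γ. From γ = √281 + √2: γ^2 = 281 + 2√(562) + 2 = 283 + 2√(562), so γ^2 - 283 = 2√(562); squaring, (γ^2 - 283)^2 = 4·562, i.e. γ^4 - 566γ^2 + 80089 - 2248 = 0, i.e. γ^4 - 566γ^2 + 77841 = 0. So γ is a root of x^4 - 566x^2 + 77841. This polynomial is irreducible over Q: it has no rational root (each ±√281 ± √2 is irrational), and any factorization into two quadratics over Q would force √(562) ∈ Q (pairing opposite roots) or √281, √2 ∈ Q (other pairings), all impossible. Hence [Q(γ):Q] = 4 = [Q(√281, √2):Q], so Q(γ) = Q(√281, √2).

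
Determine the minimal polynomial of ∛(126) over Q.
m_α(x) = x^3 - 126

α satisfies α^3 = 126, so x^3 - 126 annihilates α. By the rational root test, a rational root p/q (in lowest terms) of x^3 - 126 would satisfy p^3 = 126 q^3, forcing q = 1 and p^3 = 126; but 126 is not a perfect cube, contradiction. A monic cubic over Q with no rational root is irreducible (any nontrivial factorization would include a linear factor). Hence x^3 - 126 is the minimal polynomial of α, and in particular [Q(α):Q] = 3.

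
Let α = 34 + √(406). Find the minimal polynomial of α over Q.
m_α(x) = x^2 - 68x + 750

From α - 34 = √(406), squaring gives (α - 34)^2 = 406, i.e. α^2 - 68α + 1156 = 406, so α^2 - 68α + 750 = 0. The discriminant of x^2 - 68x + 750 is (-68)^2 - 4·(750) = 4624 - 3000 = 1624, and 4·(406) is not a perfect square in Q since 406 is squarefree and ≠ 1. Hence x^2 - 68x + 750 is irreducible over Q and is the minimal polynomial of α.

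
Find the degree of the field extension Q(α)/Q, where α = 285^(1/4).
[Q(α):Q] = 4

α is a root of x^4 - 285. By Eisenstein's criterion at the prime p = 3 (which divides the constant term 285 but p^2 = 9 does not, since 285 is squarefree), x^4 - 285 is irreducible over Q. Hence [Q(α):Q] = 4.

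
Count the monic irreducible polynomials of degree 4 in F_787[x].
There are 95904334698 monic irreducible polynomials of degree 4 over F_787

Each element of F_{787^4} that lies in no proper subfield is a root of exactly one monic irreducible of degree 4 over F_787, and each such polynomial has 4 distinct roots in F_{787^4}. By Möbius inversion the count is N_787(4) = (1/4) Σ_{d|4} μ(4/d) · 787^d = (1/4)(μ(4)·787^1 + μ(2)·787^2 + μ(1)·787^4) = 383617338792/4 = 95904334698.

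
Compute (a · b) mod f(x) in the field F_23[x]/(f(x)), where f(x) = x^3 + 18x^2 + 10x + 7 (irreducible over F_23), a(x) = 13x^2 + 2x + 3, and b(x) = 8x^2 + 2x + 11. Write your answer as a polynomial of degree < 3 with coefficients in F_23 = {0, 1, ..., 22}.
a · b ≡ 9x^2 + 5x + 9 (mod f(x))

Multiply in F_23[x]: a(x)·b(x) = (13x^2 + 2x + 3)·(8x^2 + 2x + 11) = 12x^4 + 19x^3 + 10x^2 + 5x + 10. This has degree ≥ 3, so divide by f(x) over F_23: 12x^4 + 19x^3 + 10x^2 + 5x + 10 = (12x + 10)·(x^3 + 18x^2 + 10x + 7) + (9x^2 + 5x + 9). Hence a·b ≡ 9x^2 + 5x + 9 (mod f). (F_23[x]/(f) is a field with 23^3 = 12167 elements since f is irreducible of degree 3.)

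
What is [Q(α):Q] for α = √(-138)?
[Q(α):Q] = 2

[Q(α):Q] equals the degree of the minimal polynomial of α. Here α^2 = -138 and x^2 + 138 is irreducible (d = -138 is squarefree, ≠ 1, hence not a square), so deg(m_α) = 2. Thus [Q(α):Q] = 2.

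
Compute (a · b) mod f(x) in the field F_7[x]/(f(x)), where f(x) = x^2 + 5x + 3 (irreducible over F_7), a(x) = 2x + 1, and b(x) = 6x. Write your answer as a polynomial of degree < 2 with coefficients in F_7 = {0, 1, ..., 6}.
a · b ≡ 2x + 6 (mod f(x))

Multiply in F_7[x]: a(x)·b(x) = (2x + 1)·(6x) = 5x^2 + 6x. This has degree ≥ 2, so divide by f(x) over F_7: 5x^2 + 6x = (5)·(x^2 + 5x + 3) + (2x + 6). Hence a·b ≡ 2x + 6 (mod f). (F_7[x]/(f) is a field with 7^2 = 49 elements since f is irreducible of degree 2.)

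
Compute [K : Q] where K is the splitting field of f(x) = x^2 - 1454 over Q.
[K : Q] = 2

f(x) = x^2 - 1454 factors as (x - √1454)(x + √1454). The splitting field is K = Q(√1454). Since 1454 is squarefree and > 1, it is not a perfect square, so x^2 - 1454 is irreducible over Q and [Q(√1454) : Q] = 2. Hence [K : Q] = 2.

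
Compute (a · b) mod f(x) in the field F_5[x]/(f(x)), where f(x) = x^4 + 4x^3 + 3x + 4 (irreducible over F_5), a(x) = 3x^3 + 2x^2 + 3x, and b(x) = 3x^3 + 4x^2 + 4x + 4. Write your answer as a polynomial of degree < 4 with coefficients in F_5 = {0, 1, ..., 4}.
a · b ≡ x^3 + 3x^2 + x + 1 (mod f(x))

Multiply in F_5[x]: a(x)·b(x) = (3x^3 + 2x^2 + 3x)·(3x^3 + 4x^2 + 4x + 4) = 4x^6 + 3x^5 + 4x^4 + 2x^3 + 2x. This has degree ≥ 4, so divide by f(x) over F_5: 4x^6 + 3x^5 + 4x^4 + 2x^3 + 2x = (4x^2 + 2x + 1)·(x^4 + 4x^3 + 3x + 4) + (x^3 + 3x^2 + x + 1). Hence a·b ≡ x^3 + 3x^2 + x + 1 (mod f). (F_5[x]/(f) is a field with 5^4 = 625 elements since f is irreducible of degree 4.)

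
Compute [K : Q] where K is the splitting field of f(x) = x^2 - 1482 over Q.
[K : Q] = 2

f(x) = x^2 - 1482 factors as (x - √1482)(x + √1482). The splitting field is K = Q(√1482). Since 1482 is squarefree and > 1, it is not a perfect square, so x^2 - 1482 is irreducible over Q and [Q(√1482) : Q] = 2. Hence [K : Q] = 2.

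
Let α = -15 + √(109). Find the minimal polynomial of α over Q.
m_α(x) = x^2 + 30x + 116

From α + 15 = √(109), squaring gives (α + 15)^2 = 109, i.e. α^2 + 30α + 225 = 109, so α^2 + 30α + 116 = 0. The discriminant of x^2 + 30x + 116 is (30)^2 - 4·(116) = 900 - 464 = 436, and 4·(109) is not a perfect square in Q since 109 is squarefree and ≠ 1. Hence x^2 + 30x + 116 is irreducible over Q and is the minimal polynomial of α.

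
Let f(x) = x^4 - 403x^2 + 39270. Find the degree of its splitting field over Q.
[K : Q] = 4

Solving the quadratic in x^2: x^2 = (403 ± √(403^2 - 4·39270))/2 = (403 ± √5329)/2 = (403 ± 73)/2, giving x^2 = 165 or x^2 = 238. So f(x) = (x^2 - 165)(x^2 - 238) and the roots of f are ±√165, ±√238. Hence the splitting field is K = Q(√165, √238). Since 165 and 238 are distinct squarefree integers > 1, their product 39270 is not a perfect square, so √238 ∉ Q(√165). By the tower law [K:Q] = [Q(√165,√238):Q(√165)] · [Q(√165):Q] = 2 · 2 = 4.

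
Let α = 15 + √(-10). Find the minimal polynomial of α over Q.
m_α(x) = x^2 - 30x + 235

From α - 15 = √(-10), squaring gives (α - 15)^2 = -10, i.e. α^2 - 30α + 225 = -10, so α^2 - 30α + 235 = 0. The discriminant of x^2 - 30x + 235 is (-30)^2 - 4·(235) = 900 - 940 = -40, and 4·(-10) is not a perfect square in Q since -10 is squarefree and ≠ 1. Hence x^2 - 30x + 235 is irreducible over Q and is the minimal polynomial of α.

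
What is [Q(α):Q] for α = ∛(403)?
[Q(α):Q] = 3

The minimal polynomial of α is x^3 - 403, irreducible over Q since 403 is not a perfect cube (so x^3 - 403 has no rational root). Hence [Q(α):Q] = deg(m_α) = 3.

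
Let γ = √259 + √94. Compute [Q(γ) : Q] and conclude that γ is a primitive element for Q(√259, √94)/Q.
[Q(γ) : Q] = 4 (equivalently, Q(γ) = Q(√259, √94))

Obviously Q(γ) ⊆ Q(√259, √94), and [Q(√259, √94):Q] = 4 (since 259, 94 are distinct squarefree integers > 1 with 24346 not a perfect square). To show equality we compute the minimal polynomial of γ. From γ = √259 + √94: γ^2 = 259 + 2√(24346) + 94 = 353 + 2√(24346), so γ^2 - 353 = 2√(24346); squaring, (γ^2 - 353)^2 = 4·24346, i.e. γ^4 - 706γ^2 + 124609 - 97384 = 0, i.e. γ^4 - 706γ^2 + 27225 = 0. So γ is a root of x^4 - 706x^2 + 27225. This polynomial is irreducible over Q: it has no rational root (each ±√259 ± √94 is irrational), and any factorization into two quadratics over Q would force √(24346) ∈ Q (pairing opposite roots) or √259, √94 ∈ Q (other pairings), all impossible. Hence [Q(γ):Q] = 4 = [Q(√259, √94):Q], so Q(γ) = Q(√259, √94).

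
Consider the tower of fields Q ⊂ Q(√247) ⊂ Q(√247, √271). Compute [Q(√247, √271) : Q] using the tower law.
[Q(√247, √271) : Q] = 4

[Q(√247):Q] = 2 (min poly x^2 - 247, irreducible since 247 is squarefree > 1). For the top step, suppose √271 ∈ Q(√247), say √271 = c + d√247 with c, d ∈ Q. Squaring: 271 = c^2 + 247d^2 + 2cd√247. Since √247 ∉ Q this forces 2cd = 0. If d = 0 then √271 = c ∈ Q, contradicting 271 squarefree > 1. If c = 0 then 271 = 247d^2, so 247·271 = (247d)^2 is a perfect square in Q — but 247·271 = 66937 is not a perfect square (since 247 and 271 are distinct squarefree integers). Contradiction. Hence √271 ∉ Q(√247), so x^2 - 271 stays irreducible over Q(√247) and [Q(√247, √271) : Q(√247)] = 2. By the tower law, [Q(√247, √271) : Q] = 2 · 2 = 4.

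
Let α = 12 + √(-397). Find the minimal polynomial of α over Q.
m_α(x) = x^2 - 24x + 541

From α - 12 = √(-397), squaring gives (α - 12)^2 = -397, i.e. α^2 - 24α + 144 = -397, so α^2 - 24α + 541 = 0. The discriminant of x^2 - 24x + 541 is (-24)^2 - 4·(541) = 576 - 2164 = -1588, and 4·(-397) is not a perfect square in Q since -397 is squarefree and ≠ 1. Hence x^2 - 24x + 541 is irreducible over Q and is the minimal polynomial of α.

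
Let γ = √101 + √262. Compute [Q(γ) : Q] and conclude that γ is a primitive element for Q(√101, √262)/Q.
[Q(γ) : Q] = 4 (equivalently, Q(γ) = Q(√101, √262))

Obviously Q(γ) ⊆ Q(√101, √262), and [Q(√101, √262):Q] = 4 (since 101, 262 are distinct squarefree integers > 1 with 26462 not a perfect square). To show equality we compute the minimal polynomial of γ. From γ = √101 + √262: γ^2 = 101 + 2√(26462) + 262 = 363 + 2√(26462), so γ^2 - 363 = 2√(26462); squaring, (γ^2 - 363)^2 = 4·26462, i.e. γ^4 - 726γ^2 + 131769 - 105848 = 0, i.e. γ^4 - 726γ^2 + 25921 = 0. So γ is a root of x^4 - 726x^2 + 25921. This polynomial is irreducible over Q: it has no rational root (each ±√101 ± √262 is irrational), and any factorization into two quadratics over Q would force √(26462) ∈ Q (pairing opposite roots) or √101, √262 ∈ Q (other pairings), all impossible. Hence [Q(γ):Q] = 4 = [Q(√101, √262):Q], so Q(γ) = Q(√101, √262).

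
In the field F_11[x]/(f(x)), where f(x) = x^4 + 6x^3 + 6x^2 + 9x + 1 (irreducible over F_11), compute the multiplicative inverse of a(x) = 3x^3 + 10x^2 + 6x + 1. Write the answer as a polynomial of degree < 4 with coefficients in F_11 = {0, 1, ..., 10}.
a(x)^(-1) ≡ 10x^3 + x^2 + 9x + 6 (mod f(x))

Since f is irreducible over F_11, F_11[x]/(f) is a field and a(x) ≠ 0 has an inverse. Apply the extended Euclidean algorithm to f(x) and a(x) in F_11[x]: f(x) = (4x + 7)·a(x) + (7x + 5);  a(x) = (2x^2 + 4)·(7x + 5) + (3). The last nonzero remainder is the constant 3 = gcd(f, a) in F_11. Back-substituting through the division chain expresses 3 = s(x)·a(x) + t(x)·f(x) with s(x) ≡ 8x^3 + 3x^2 + 5x + 7 (mod f), so (8x^3 + 3x^2 + 5x + 7)·a(x) ≡ 3 (mod f). Multiplying by 3^(-1) ≡ 4 in F_11 gives a(x)^(-1) ≡ 4·(8x^3 + 3x^2 + 5x + 7) ≡ 10x^3 + x^2 + 9x + 6 (mod f). Check: (3x^3 + 10x^2 + 6x + 1)·(10x^3 + x^2 + 9x + 6) = 8x^6 + 4x^5 + 9x^4 + 3x^3 + 5x^2 + x + 6 ≡ 1 (mod x^4 + 6x^3 + 6x^2 + 9x + 1).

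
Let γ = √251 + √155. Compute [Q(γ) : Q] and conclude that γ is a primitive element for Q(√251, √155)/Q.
[Q(γ) : Q] = 4 (equivalently, Q(γ) = Q(√251, √155))

Obviously Q(γ) ⊆ Q(√251, √155), and [Q(√251, √155):Q] = 4 (since 251, 155 are distinct squarefree integers > 1 with 38905 not a perfect square). To show equality we compute the minimal polynomial of γ. From γ = √251 + √155: γ^2 = 251 + 2√(38905) + 155 = 406 + 2√(38905), so γ^2 - 406 = 2√(38905); squaring, (γ^2 - 406)^2 = 4·38905, i.e. γ^4 - 812γ^2 + 164836 - 155620 = 0, i.e. γ^4 - 812γ^2 + 9216 = 0. So γ is a root of x^4 - 812x^2 + 9216. This polynomial is irreducible over Q: it has no rational root (each ±√251 ± √155 is irrational), and any factorization into two quadratics over Q would force √(38905) ∈ Q (pairing opposite roots) or √251, √155 ∈ Q (other pairings), all impossible. Hence [Q(γ):Q] = 4 = [Q(√251, √155):Q], so Q(γ) = Q(√251, √155).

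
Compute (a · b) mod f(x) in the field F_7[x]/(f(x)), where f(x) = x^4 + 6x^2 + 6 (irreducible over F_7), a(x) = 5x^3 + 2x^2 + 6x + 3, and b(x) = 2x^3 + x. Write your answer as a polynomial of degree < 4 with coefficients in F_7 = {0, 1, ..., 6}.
a · b ≡ 5x^3 + x^2 + 6 (mod f(x))

Multiply in F_7[x]: a(x)·b(x) = (5x^3 + 2x^2 + 6x + 3)·(2x^3 + x) = 3x^6 + 4x^5 + 3x^4 + x^3 + 6x^2 + 3x. This has degree ≥ 4, so divide by f(x) over F_7: 3x^6 + 4x^5 + 3x^4 + x^3 + 6x^2 + 3x = (3x^2 + 4x + 6)·(x^4 + 6x^2 + 6) + (5x^3 + x^2 + 6). Hence a·b ≡ 5x^3 + x^2 + 6 (mod f). (F_7[x]/(f) is a field with 7^4 = 2401 elements since f is irreducible of degree 4.)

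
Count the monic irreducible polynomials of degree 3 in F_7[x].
There are 112 monic irreducible polynomials of degree 3 over F_7

Each element of F_{7^3} that lies in no proper subfield is a root of exactly one monic irreducible of degree 3 over F_7, and each such polynomial has 3 distinct roots in F_{7^3}. By Möbius inversion the count is N_7(3) = (1/3) Σ_{d|3} μ(3/d) · 7^d = (1/3)(μ(3)·7^1 + μ(1)·7^3) = 336/3 = 112.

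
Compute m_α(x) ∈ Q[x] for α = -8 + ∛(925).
m_α(x) = x^3 + 24x^2 + 192x - 413

Set β = α + 8 = ∛(925), so β^3 = 925. Then (α + 8)^3 - 925 = 0, i.e. α is a root of g(x) = (x + 8)^3 - 925 = x^3 + 24x^2 + 192x - 413. Since g(x) = h(x + 8) where h(x) = x^3 - 925, and h is irreducible over Q (because 925 is not a perfect cube, so h has no rational root, and a monic cubic with no rational root is irreducible), g is also irreducible (irreducibility is preserved under the substitution x → x + 8). Hence m_α(x) = x^3 + 24x^2 + 192x - 413.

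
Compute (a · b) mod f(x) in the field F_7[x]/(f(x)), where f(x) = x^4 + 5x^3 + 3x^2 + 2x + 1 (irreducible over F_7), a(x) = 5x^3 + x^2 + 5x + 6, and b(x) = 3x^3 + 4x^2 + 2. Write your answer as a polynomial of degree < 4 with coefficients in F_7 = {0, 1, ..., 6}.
a · b ≡ 5x^3 + x^2 + 2 (mod f(x))

Multiply in F_7[x]: a(x)·b(x) = (5x^3 + x^2 + 5x + 6)·(3x^3 + 4x^2 + 2) = x^6 + 2x^5 + 5x^4 + 6x^3 + 5x^2 + 3x + 5. This has degree ≥ 4, so divide by f(x) over F_7: x^6 + 2x^5 + 5x^4 + 6x^3 + 5x^2 + 3x + 5 = (x^2 + 4x + 3)·(x^4 + 5x^3 + 3x^2 + 2x + 1) + (5x^3 + x^2 + 2). Hence a·b ≡ 5x^3 + x^2 + 2 (mod f). (F_7[x]/(f) is a field with 7^4 = 2401 elements since f is irreducible of degree 4.)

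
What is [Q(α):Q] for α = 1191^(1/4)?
[Q(α):Q] = 4

α is a root of x^4 - 1191. By Eisenstein's criterion at the prime p = 3 (which divides the constant term 1191 but p^2 = 9 does not, since 1191 is squarefree), x^4 - 1191 is irreducible over Q. Hence [Q(α):Q] = 4.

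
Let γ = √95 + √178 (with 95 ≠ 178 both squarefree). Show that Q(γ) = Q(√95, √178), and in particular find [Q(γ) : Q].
[Q(γ) : Q] = 4 (equivalently, Q(γ) = Q(√95, √178))

Obviously Q(γ) ⊆ Q(√95, √178), and [Q(√95, √178):Q] = 4 (since 95, 178 are distinct squarefree integers > 1 with 16910 not a perfect square). To show equality we compute the minimal polynomial of γ. From γ = √95 + √178: γ^2 = 95 + 2√(16910) + 178 = 273 + 2√(16910), so γ^2 - 273 = 2√(16910); squaring, (γ^2 - 273)^2 = 4·16910, i.e. γ^4 - 546γ^2 + 74529 - 67640 = 0, i.e. γ^4 - 546γ^2 + 6889 = 0. So γ is a root of x^4 - 546x^2 + 6889. This polynomial is irreducible over Q: it has no rational root (each ±√95 ± √178 is irrational), and any factorization into two quadratics over Q would force √(16910) ∈ Q (pairing opposite roots) or √95, √178 ∈ Q (other pairings), all impossible. Hence [Q(γ):Q] = 4 = [Q(√95, √178):Q], so Q(γ) = Q(√95, √178).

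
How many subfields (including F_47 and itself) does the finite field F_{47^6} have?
F_{47^6} has 4 subfields

The subfields of F_{p^n} are exactly the fields F_{p^d} for d | n (each is the fixed field of the unique index-d subgroup of Gal(F_{p^n}/F_p) ≅ Z/nZ). The divisors of n = 6 are {1, 2, 3, 6}, giving 4 subfields: F_{47^1}, F_{47^2}, F_{47^3}, F_{47^6}.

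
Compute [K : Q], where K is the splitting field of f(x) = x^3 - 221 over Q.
[K : Q] = 6

The roots of x^3 - 221 are ∛221, ω∛221, ω^2∛221 where ω = e^(2πi/3) is a primitive cube root of unity, so K = Q(∛221, ω). Now [Q(∛221):Q] = 3 (since 221 is not a perfect cube, x^3 - 221 is irreducible) and [Q(ω):Q] = 2. Both 2 and 3 divide [K:Q], and [K:Q] ≤ 3·2 = 6, so [K:Q] = 6. (Equivalently: Q(∛221) ⊂ R but ω ∉ R, so [K : Q(∛221)] = 2.)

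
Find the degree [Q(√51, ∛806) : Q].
[Q(√51, ∛806) : Q] = 6

Let L = Q(√51, ∛806). Since Q(√51) ⊂ L and [Q(√51):Q] = 2, the tower law gives 2 | [L:Q]. Likewise Q(∛806) ⊂ L with [Q(∛806):Q] = 3 (because 806 is not a perfect cube), so 3 | [L:Q]. As gcd(2,3) = 1, [L:Q] is divisible by 6. Conversely L is generated over Q by √51 and ∛806, so [L:Q] ≤ 2·3 = 6. Therefore [Q(√51, ∛806) : Q] = 6.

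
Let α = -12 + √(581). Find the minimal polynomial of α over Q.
m_α(x) = x^2 + 24x - 437

From α + 12 = √(581), squaring gives (α + 12)^2 = 581, i.e. α^2 + 24α + 144 = 581, so α^2 + 24α - 437 = 0. The discriminant of x^2 + 24x - 437 is (24)^2 - 4·(-437) = 576 + 1748 = 2324, and 4·(581) is not a perfect square in Q since 581 is squarefree and ≠ 1. Hence x^2 + 24x - 437 is irreducible over Q and is the minimal polynomial of α.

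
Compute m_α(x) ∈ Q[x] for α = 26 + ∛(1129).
m_α(x) = x^3 - 78x^2 + 2028x - 18705

Set β = α - 26 = ∛(1129), so β^3 = 1129. Then (α - 26)^3 - 1129 = 0, i.e. α is a root of g(x) = (x - 26)^3 - 1129 = x^3 - 78x^2 + 2028x - 18705. Since g(x) = h(x - 26) where h(x) = x^3 - 1129, and h is irreducible over Q (because 1129 is not a perfect cube, so h has no rational root, and a monic cubic with no rational root is irreducible), g is also irreducible (irreducibility is preserved under the substitution x → x - 26). Hence m_α(x) = x^3 - 78x^2 + 2028x - 18705.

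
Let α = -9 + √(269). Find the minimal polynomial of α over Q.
m_α(x) = x^2 + 18x - 188

From α + 9 = √(269), squaring gives (α + 9)^2 = 269, i.e. α^2 + 18α + 81 = 269, so α^2 + 18α - 188 = 0. The discriminant of x^2 + 18x - 188 is (18)^2 - 4·(-188) = 324 + 752 = 1076, and 4·(269) is not a perfect square in Q since 269 is squarefree and ≠ 1. Hence x^2 + 18x - 188 is irreducible over Q and is the minimal polynomial of α.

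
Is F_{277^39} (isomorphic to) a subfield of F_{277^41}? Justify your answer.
No: F_{277^39} is not a subfield of F_{277^41}

F_{p^m} embeds in F_{p^n} iff m | n. Here 39 ∤ 41 (since 41 = 1·39 + 2 with remainder 2 ≠ 0), so F_{277^39} is not a subfield of F_{277^41}. Equivalently: if it were, the tower law would give 39 = [F_{277^39}:F_277] dividing [F_{277^41}:F_277] = 41, contradiction.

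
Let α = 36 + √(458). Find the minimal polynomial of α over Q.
m_α(x) = x^2 - 72x + 838

From α - 36 = √(458), squaring gives (α - 36)^2 = 458, i.e. α^2 - 72α + 1296 = 458, so α^2 - 72α + 838 = 0. The discriminant of x^2 - 72x + 838 is (-72)^2 - 4·(838) = 5184 - 3352 = 1832, and 4·(458) is not a perfect square in Q since 458 is squarefree and ≠ 1. Hence x^2 - 72x + 838 is irreducible over Q and is the minimal polynomial of α.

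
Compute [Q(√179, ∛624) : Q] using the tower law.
[Q(√179, ∛624) : Q] = 6

Let L = Q(√179, ∛624). Since Q(√179) ⊂ L and [Q(√179):Q] = 2, the tower law gives 2 | [L:Q]. Likewise Q(∛624) ⊂ L with [Q(∛624):Q] = 3 (because 624 is not a perfect cube), so 3 | [L:Q]. As gcd(2,3) = 1, [L:Q] is divisible by 6. Conversely L is generated over Q by √179 and ∛624, so [L:Q] ≤ 2·3 = 6. Therefore [Q(√179, ∛624) : Q] = 6.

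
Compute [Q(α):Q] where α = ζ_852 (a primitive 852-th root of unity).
[Q(α):Q] = 280

The minimal polynomial of ζ_852 over Q is the 852-th cyclotomic polynomial Φ_852(x), which is irreducible over Q and has degree φ(852) = 280. Hence [Q(α):Q] = φ(852) = 280.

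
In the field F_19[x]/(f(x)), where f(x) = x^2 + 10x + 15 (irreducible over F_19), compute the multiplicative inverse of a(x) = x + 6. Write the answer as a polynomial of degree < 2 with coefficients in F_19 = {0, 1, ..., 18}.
a(x)^(-1) ≡ 17x + 11 (mod f(x))

Since f is irreducible over F_19, F_19[x]/(f) is a field and a(x) ≠ 0 has an inverse. Apply the extended Euclidean algorithm to f(x) and a(x) in F_19[x]: f(x) = (x + 4)·a(x) + (10). The last nonzero remainder is the constant 10 = gcd(f, a) in F_19. Back-substituting through the division chain expresses 10 = s(x)·a(x) + t(x)·f(x) with s(x) ≡ 18x + 15 (mod f), so (18x + 15)·a(x) ≡ 10 (mod f). Multiplying by 10^(-1) ≡ 2 in F_19 gives a(x)^(-1) ≡ 2·(18x + 15) ≡ 17x + 11 (mod f). Check: (x + 6)·(17x + 11) = 17x^2 + 18x + 9 ≡ 1 (mod x^2 + 10x + 15).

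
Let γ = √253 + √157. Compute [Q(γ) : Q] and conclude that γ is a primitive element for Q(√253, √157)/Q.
[Q(γ) : Q] = 4 (equivalently, Q(γ) = Q(√253, √157))

Obviously Q(γ) ⊆ Q(√253, √157), and [Q(√253, √157):Q] = 4 (since 253, 157 are distinct squarefree integers > 1 with 39721 not a perfect square). To show equality we compute the minimal polynomial of γ. From γ = √253 + √157: γ^2 = 253 + 2√(39721) + 157 = 410 + 2√(39721), so γ^2 - 410 = 2√(39721); squaring, (γ^2 - 410)^2 = 4·39721, i.e. γ^4 - 820γ^2 + 168100 - 158884 = 0, i.e. γ^4 - 820γ^2 + 9216 = 0. So γ is a root of x^4 - 820x^2 + 9216. This polynomial is irreducible over Q: it has no rational root (each ±√253 ± √157 is irrational), and any factorization into two quadratics over Q would force √(39721) ∈ Q (pairing opposite roots) or √253, √157 ∈ Q (other pairings), all impossible. Hence [Q(γ):Q] = 4 = [Q(√253, √157):Q], so Q(γ) = Q(√253, √157).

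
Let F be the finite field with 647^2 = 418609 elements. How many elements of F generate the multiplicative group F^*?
There are φ(418608) = 124416 primitive elements

F_q^* is cyclic of order q - 1 = 418608. A cyclic group of order m has exactly φ(m) generators. Here m = 418608 = 2^4 · 3^4 · 17 · 19, so the number of primitive elements is φ(418608) = 124416.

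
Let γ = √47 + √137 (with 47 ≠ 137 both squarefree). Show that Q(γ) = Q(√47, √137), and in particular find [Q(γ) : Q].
[Q(γ) : Q] = 4 (equivalently, Q(γ) = Q(√47, √137))

Obviously Q(γ) ⊆ Q(√47, √137), and [Q(√47, √137):Q] = 4 (since 47, 137 are distinct squarefree integers > 1 with 6439 not a perfect square). To show equality we compute the minimal polynomial of γ. From γ = √47 + √137: γ^2 = 47 + 2√(6439) + 137 = 184 + 2√(6439), so γ^2 - 184 = 2√(6439); squaring, (γ^2 - 184)^2 = 4·6439, i.e. γ^4 - 368γ^2 + 33856 - 25756 = 0, i.e. γ^4 - 368γ^2 + 8100 = 0. So γ is a root of x^4 - 368x^2 + 8100. This polynomial is irreducible over Q: it has no rational root (each ±√47 ± √137 is irrational), and any factorization into two quadratics over Q would force √(6439) ∈ Q (pairing opposite roots) or √47, √137 ∈ Q (other pairings), all impossible. Hence [Q(γ):Q] = 4 = [Q(√47, √137):Q], so Q(γ) = Q(√47, √137).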